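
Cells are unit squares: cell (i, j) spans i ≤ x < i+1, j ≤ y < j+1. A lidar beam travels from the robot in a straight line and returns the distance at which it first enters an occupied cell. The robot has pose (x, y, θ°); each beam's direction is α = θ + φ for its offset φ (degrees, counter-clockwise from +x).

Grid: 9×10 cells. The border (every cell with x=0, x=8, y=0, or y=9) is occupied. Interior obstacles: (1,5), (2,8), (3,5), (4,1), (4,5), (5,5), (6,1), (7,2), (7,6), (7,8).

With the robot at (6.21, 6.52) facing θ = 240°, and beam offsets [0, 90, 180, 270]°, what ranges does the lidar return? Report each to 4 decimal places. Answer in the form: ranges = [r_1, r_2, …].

beam 1: φ=0°, α=240°
  d=(-0.5000,-0.8660)  start (6,6)  tX=0.4200 tY=0.6004  stride 1/|dx|=2.0000 1/|dy|=1.1547
    cross x-line → (5,6), t=0.4200
    cross y-line → (5,5), t=0.6004 (wall)
  → r_1 = 0.6004
beam 2: φ=90°, α=330°
  d=(0.8660,-0.5000)  start (6,6)  tX=0.9122 tY=1.0400  stride 1/|dx|=1.1547 1/|dy|=2.0000
    cross x-line → (7,6), t=0.9122 (wall)
  → r_2 = 0.9122
beam 3: φ=180°, α=60°
  d=(0.5000,0.8660)  start (6,6)  tX=1.5800 tY=0.5543  stride 1/|dx|=2.0000 1/|dy|=1.1547
    cross y-line → (6,7), t=0.5543
    cross x-line → (7,7), t=1.5800
    cross y-line → (7,8), t=1.7090 (wall)
  → r_3 = 1.7090
beam 4: φ=270°, α=150°
  d=(-0.8660,0.5000)  start (6,6)  tX=0.2425 tY=0.9600  stride 1/|dx|=1.1547 1/|dy|=2.0000
    cross x-line → (5,6), t=0.2425
    cross y-line → (5,7), t=0.9600
    cross x-line → (4,7), t=1.3972
    cross x-line → (3,7), t=2.5519
    cross y-line → (3,8), t=2.9600
    cross x-line → (2,8), t=3.7066 (wall)
  → r_4 = 3.7066

ranges = [0.6004, 0.9122, 1.7090, 3.7066]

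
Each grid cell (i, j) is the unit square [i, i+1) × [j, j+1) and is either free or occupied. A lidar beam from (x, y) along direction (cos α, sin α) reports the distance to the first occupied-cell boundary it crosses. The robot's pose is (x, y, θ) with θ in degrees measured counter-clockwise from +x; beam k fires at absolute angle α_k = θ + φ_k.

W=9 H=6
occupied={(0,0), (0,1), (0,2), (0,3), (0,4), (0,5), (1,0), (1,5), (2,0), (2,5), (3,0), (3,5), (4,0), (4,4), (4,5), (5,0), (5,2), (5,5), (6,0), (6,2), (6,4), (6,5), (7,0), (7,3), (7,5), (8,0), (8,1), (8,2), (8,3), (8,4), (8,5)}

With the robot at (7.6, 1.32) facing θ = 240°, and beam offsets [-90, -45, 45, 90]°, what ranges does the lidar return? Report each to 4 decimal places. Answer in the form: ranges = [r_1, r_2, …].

ranges = [1.3600, 1.2364, 0.3313, 0.4619]

beam 1: φ=-90°, α=150°
  dir = (cos 150°, sin 150°) = (-0.8660, 0.5000); from cell (7,1)
  next x-line at t=0.6928, next y-line at t=1.3600; Δt_x=1.1547, Δt_y=2.0000
    x: enter (6,1) at t=0.6928
    y: enter (6,2) at t=1.3600 ← occupied
  → r_1 = 1.3600
beam 2: φ=-45°, α=195°
  dir = (cos 195°, sin 195°) = (-0.9659, -0.2588); from cell (7,1)
  next x-line at t=0.6212, next y-line at t=1.2364; Δt_x=1.0353, Δt_y=3.8637
    x: enter (6,1) at t=0.6212
    y: enter (6,0) at t=1.2364 ← occupied
  → r_2 = 1.2364
beam 3: φ=45°, α=285°
  dir = (cos 285°, sin 285°) = (0.2588, -0.9659); from cell (7,1)
  next x-line at t=1.5455, next y-line at t=0.3313; Δt_x=3.8637, Δt_y=1.0353
    y: enter (7,0) at t=0.3313 ← occupied
  → r_3 = 0.3313
beam 4: φ=90°, α=330°
  dir = (cos 330°, sin 330°) = (0.8660, -0.5000); from cell (7,1)
  next x-line at t=0.4619, next y-line at t=0.6400; Δt_x=1.1547, Δt_y=2.0000
    x: enter (8,1) at t=0.4619 ← occupied
  → r_4 = 0.4619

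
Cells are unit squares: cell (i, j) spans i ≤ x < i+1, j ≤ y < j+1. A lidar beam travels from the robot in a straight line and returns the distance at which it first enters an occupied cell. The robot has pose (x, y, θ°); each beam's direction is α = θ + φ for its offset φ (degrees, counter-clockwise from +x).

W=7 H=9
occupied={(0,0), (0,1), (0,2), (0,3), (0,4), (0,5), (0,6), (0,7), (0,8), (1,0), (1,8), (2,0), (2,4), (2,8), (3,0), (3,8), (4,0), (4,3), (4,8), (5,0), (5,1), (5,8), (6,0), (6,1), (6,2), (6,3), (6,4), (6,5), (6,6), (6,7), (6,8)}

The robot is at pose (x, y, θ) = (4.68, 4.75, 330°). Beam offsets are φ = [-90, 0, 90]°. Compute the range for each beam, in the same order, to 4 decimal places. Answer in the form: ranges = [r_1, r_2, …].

beam 1: φ=-90°, α=240°
  dir = (cos 240°, sin 240°) = (-0.5000, -0.8660); from cell (4,4)
  next x-line at t=1.3600, next y-line at t=0.8660; Δt_x=2.0000, Δt_y=1.1547
    y: enter (4,3) at t=0.8660 ← occupied
  → r_1 = 0.8660
beam 2: φ=0°, α=330°
  dir = (cos 330°, sin 330°) = (0.8660, -0.5000); from cell (4,4)
  next x-line at t=0.3695, next y-line at t=1.5000; Δt_x=1.1547, Δt_y=2.0000
    x: enter (5,4) at t=0.3695
    y: enter (5,3) at t=1.5000
    x: enter (6,3) at t=1.5242 ← occupied
  → r_2 = 1.5242
beam 3: φ=90°, α=60°
  dir = (cos 60°, sin 60°) = (0.5000, 0.8660); from cell (4,4)
  next x-line at t=0.6400, next y-line at t=0.2887; Δt_x=2.0000, Δt_y=1.1547
    y: enter (4,5) at t=0.2887
    x: enter (5,5) at t=0.6400
    y: enter (5,6) at t=1.4434
    y: enter (5,7) at t=2.5981
    x: enter (6,7) at t=2.6400 ← occupied
  → r_3 = 2.6400

ranges = [0.8660, 1.5242, 2.6400]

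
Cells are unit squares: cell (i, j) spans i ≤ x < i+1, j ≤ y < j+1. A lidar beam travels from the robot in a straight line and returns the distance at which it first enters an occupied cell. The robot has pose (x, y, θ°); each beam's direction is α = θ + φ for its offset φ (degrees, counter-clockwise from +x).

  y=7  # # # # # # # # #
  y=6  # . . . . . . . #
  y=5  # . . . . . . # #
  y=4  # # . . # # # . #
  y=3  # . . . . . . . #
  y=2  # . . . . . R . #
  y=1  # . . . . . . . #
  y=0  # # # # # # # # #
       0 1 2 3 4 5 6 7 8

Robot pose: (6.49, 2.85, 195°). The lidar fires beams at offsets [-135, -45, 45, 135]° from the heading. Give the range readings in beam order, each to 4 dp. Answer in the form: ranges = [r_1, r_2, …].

beam 1: φ=-135°, α=60°
  dir = (cos 60°, sin 60°) = (0.5000, 0.8660); from cell (6,2)
  next x-line at t=1.0200, next y-line at t=0.1732; Δt_x=2.0000, Δt_y=1.1547
    y: enter (6,3) at t=0.1732
    x: enter (7,3) at t=1.0200
    y: enter (7,4) at t=1.3279
    y: enter (7,5) at t=2.4826 ← occupied
  → r_1 = 2.4826
beam 2: φ=-45°, α=150°
  dir = (cos 150°, sin 150°) = (-0.8660, 0.5000); from cell (6,2)
  next x-line at t=0.5658, next y-line at t=0.3000; Δt_x=1.1547, Δt_y=2.0000
    y: enter (6,3) at t=0.3000
    x: enter (5,3) at t=0.5658
    x: enter (4,3) at t=1.7205
    y: enter (4,4) at t=2.3000 ← occupied
  → r_2 = 2.3000
beam 3: φ=45°, α=240°
  dir = (cos 240°, sin 240°) = (-0.5000, -0.8660); from cell (6,2)
  next x-line at t=0.9800, next y-line at t=0.9815; Δt_x=2.0000, Δt_y=1.1547
    x: enter (5,2) at t=0.9800
    y: enter (5,1) at t=0.9815
    y: enter (5,0) at t=2.1362 ← occupied
  → r_3 = 2.1362
beam 4: φ=135°, α=330°
  dir = (cos 330°, sin 330°) = (0.8660, -0.5000); from cell (6,2)
  next x-line at t=0.5889, next y-line at t=1.7000; Δt_x=1.1547, Δt_y=2.0000
    x: enter (7,2) at t=0.5889
    y: enter (7,1) at t=1.7000
    x: enter (8,1) at t=1.7436 ← occupied
  → r_4 = 1.7436

ranges = [2.4826, 2.3000, 2.1362, 1.7436]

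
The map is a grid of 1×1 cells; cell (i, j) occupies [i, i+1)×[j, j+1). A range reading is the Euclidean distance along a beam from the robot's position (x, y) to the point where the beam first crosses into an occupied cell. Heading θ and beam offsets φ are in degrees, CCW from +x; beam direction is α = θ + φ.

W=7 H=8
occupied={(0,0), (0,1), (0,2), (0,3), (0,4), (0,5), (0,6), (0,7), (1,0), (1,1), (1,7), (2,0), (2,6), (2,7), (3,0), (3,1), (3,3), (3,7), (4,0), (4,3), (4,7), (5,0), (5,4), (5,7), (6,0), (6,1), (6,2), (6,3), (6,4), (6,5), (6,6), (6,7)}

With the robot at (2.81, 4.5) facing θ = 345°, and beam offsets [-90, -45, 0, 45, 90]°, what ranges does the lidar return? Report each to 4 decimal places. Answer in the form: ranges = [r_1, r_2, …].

beam 1: φ=-90°, α=255°
  dir = (cos 255°, sin 255°) = (-0.2588, -0.9659); from cell (2,4)
  next x-line at t=3.1296, next y-line at t=0.5176; Δt_x=3.8637, Δt_y=1.0353
    y: enter (2,3) at t=0.5176
    y: enter (2,2) at t=1.5529
    y: enter (2,1) at t=2.5882
    x: enter (1,1) at t=3.1296 ← occupied
  → r_1 = 3.1296
beam 2: φ=-45°, α=300°
  dir = (cos 300°, sin 300°) = (0.5000, -0.8660); from cell (2,4)
  next x-line at t=0.3800, next y-line at t=0.5774; Δt_x=2.0000, Δt_y=1.1547
    x: enter (3,4) at t=0.3800
    y: enter (3,3) at t=0.5774 ← occupied
  → r_2 = 0.5774
beam 3: φ=0°, α=345°
  dir = (cos 345°, sin 345°) = (0.9659, -0.2588); from cell (2,4)
  next x-line at t=0.1967, next y-line at t=1.9319; Δt_x=1.0353, Δt_y=3.8637
    x: enter (3,4) at t=0.1967
    x: enter (4,4) at t=1.2320
    y: enter (4,3) at t=1.9319 ← occupied
  → r_3 = 1.9319
beam 4: φ=45°, α=30°
  dir = (cos 30°, sin 30°) = (0.8660, 0.5000); from cell (2,4)
  next x-line at t=0.2194, next y-line at t=1.0000; Δt_x=1.1547, Δt_y=2.0000
    x: enter (3,4) at t=0.2194
    y: enter (3,5) at t=1.0000
    x: enter (4,5) at t=1.3741
    x: enter (5,5) at t=2.5288
    y: enter (5,6) at t=3.0000
    x: enter (6,6) at t=3.6835 ← occupied
  → r_4 = 3.6835
beam 5: φ=90°, α=75°
  dir = (cos 75°, sin 75°) = (0.2588, 0.9659); from cell (2,4)
  next x-line at t=0.7341, next y-line at t=0.5176; Δt_x=3.8637, Δt_y=1.0353
    y: enter (2,5) at t=0.5176
    x: enter (3,5) at t=0.7341
    y: enter (3,6) at t=1.5529
    y: enter (3,7) at t=2.5882 ← occupied
  → r_5 = 2.5882

ranges = [3.1296, 0.5774, 1.9319, 3.6835, 2.5882]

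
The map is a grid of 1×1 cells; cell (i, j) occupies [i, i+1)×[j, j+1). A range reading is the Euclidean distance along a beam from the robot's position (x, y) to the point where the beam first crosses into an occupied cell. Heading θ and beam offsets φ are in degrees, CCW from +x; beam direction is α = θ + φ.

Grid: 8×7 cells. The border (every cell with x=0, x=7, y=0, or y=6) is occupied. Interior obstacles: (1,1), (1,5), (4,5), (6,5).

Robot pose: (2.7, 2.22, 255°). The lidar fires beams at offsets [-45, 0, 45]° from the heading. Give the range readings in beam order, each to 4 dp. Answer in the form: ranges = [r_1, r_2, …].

beam 1: φ=-45°, α=210°
  dir = (cos 210°, sin 210°) = (-0.8660, -0.5000); from cell (2,2)
  next x-line at t=0.8083, next y-line at t=0.4400; Δt_x=1.1547, Δt_y=2.0000
    y: enter (2,1) at t=0.4400
    x: enter (1,1) at t=0.8083 ← occupied
  → r_1 = 0.8083
beam 2: φ=0°, α=255°
  dir = (cos 255°, sin 255°) = (-0.2588, -0.9659); from cell (2,2)
  next x-line at t=2.7046, next y-line at t=0.2278; Δt_x=3.8637, Δt_y=1.0353
    y: enter (2,1) at t=0.2278
    y: enter (2,0) at t=1.2630 ← occupied
  → r_2 = 1.2630
beam 3: φ=45°, α=300°
  dir = (cos 300°, sin 300°) = (0.5000, -0.8660); from cell (2,2)
  next x-line at t=0.6000, next y-line at t=0.2540; Δt_x=2.0000, Δt_y=1.1547
    y: enter (2,1) at t=0.2540
    x: enter (3,1) at t=0.6000
    y: enter (3,0) at t=1.4087 ← occupied
  → r_3 = 1.4087

ranges = [0.8083, 1.2630, 1.4087]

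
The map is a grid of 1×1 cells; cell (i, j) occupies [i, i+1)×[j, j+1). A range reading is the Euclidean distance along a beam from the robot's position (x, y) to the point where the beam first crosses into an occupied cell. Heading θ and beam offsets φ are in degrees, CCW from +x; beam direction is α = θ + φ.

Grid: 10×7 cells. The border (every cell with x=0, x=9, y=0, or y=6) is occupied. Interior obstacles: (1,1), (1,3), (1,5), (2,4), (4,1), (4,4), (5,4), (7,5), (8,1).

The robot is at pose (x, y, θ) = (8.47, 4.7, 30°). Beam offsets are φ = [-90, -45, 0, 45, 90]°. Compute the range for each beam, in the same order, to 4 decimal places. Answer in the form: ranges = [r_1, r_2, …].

ranges = [1.0600, 0.5487, 0.6120, 1.3459, 0.9400]

beam 1: φ=-90°, α=300°
  cosα=0.5000 sinα=-0.8660 | (8,4) | tMaxX 1.0600 tMaxY 0.8083 | tΔX 2.0000 tΔY 1.1547
    t=0.8083 [y] (8,3)
    t=1.0600 [x] (9,3) — stop
  → r_1 = 1.0600
beam 2: φ=-45°, α=345°
  cosα=0.9659 sinα=-0.2588 | (8,4) | tMaxX 0.5487 tMaxY 2.7046 | tΔX 1.0353 tΔY 3.8637
    t=0.5487 [x] (9,4) — stop
  → r_2 = 0.5487
beam 3: φ=0°, α=30°
  cosα=0.8660 sinα=0.5000 | (8,4) | tMaxX 0.6120 tMaxY 0.6000 | tΔX 1.1547 tΔY 2.0000
    t=0.6000 [y] (8,5)
    t=0.6120 [x] (9,5) — stop
  → r_3 = 0.6120
beam 4: φ=45°, α=75°
  cosα=0.2588 sinα=0.9659 | (8,4) | tMaxX 2.0478 tMaxY 0.3106 | tΔX 3.8637 tΔY 1.0353
    t=0.3106 [y] (8,5)
    t=1.3459 [y] (8,6) — stop
  → r_4 = 1.3459
beam 5: φ=90°, α=120°
  cosα=-0.5000 sinα=0.8660 | (8,4) | tMaxX 0.9400 tMaxY 0.3464 | tΔX 2.0000 tΔY 1.1547
    t=0.3464 [y] (8,5)
    t=0.9400 [x] (7,5) — stop
  → r_5 = 0.9400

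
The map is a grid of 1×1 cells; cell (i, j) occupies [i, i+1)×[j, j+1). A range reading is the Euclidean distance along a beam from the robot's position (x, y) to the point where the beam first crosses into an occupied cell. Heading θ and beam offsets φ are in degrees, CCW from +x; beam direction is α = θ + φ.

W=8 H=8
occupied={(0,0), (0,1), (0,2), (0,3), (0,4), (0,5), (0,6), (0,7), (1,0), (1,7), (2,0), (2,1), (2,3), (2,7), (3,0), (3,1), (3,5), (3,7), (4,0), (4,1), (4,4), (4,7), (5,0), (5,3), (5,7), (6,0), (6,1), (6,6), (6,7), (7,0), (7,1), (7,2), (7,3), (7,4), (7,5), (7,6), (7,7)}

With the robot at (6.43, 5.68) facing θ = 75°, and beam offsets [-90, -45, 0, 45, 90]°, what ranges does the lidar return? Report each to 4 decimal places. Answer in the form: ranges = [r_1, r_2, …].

beam 1: φ=-90°, α=345°
  direction (0.9659, -0.2588); cell (6,5); t to first gridline: x 0.5901, y 2.6273 (then +1.0353 / +3.8637)
    (7,5) via x @ 0.5901  # hit
  → r_1 = 0.5901
beam 2: φ=-45°, α=30°
  direction (0.8660, 0.5000); cell (6,5); t to first gridline: x 0.6582, y 0.6400 (then +1.1547 / +2.0000)
    (6,6) via y @ 0.6400  # hit
  → r_2 = 0.6400
beam 3: φ=0°, α=75°
  direction (0.2588, 0.9659); cell (6,5); t to first gridline: x 2.2023, y 0.3313 (then +3.8637 / +1.0353)
    (6,6) via y @ 0.3313  # hit
  → r_3 = 0.3313
beam 4: φ=45°, α=120°
  direction (-0.5000, 0.8660); cell (6,5); t to first gridline: x 0.8600, y 0.3695 (then +2.0000 / +1.1547)
    (6,6) via y @ 0.3695  # hit
  → r_4 = 0.3695
beam 5: φ=90°, α=165°
  direction (-0.9659, 0.2588); cell (6,5); t to first gridline: x 0.4452, y 1.2364 (then +1.0353 / +3.8637)
    (5,5) via x @ 0.4452
    (5,6) via y @ 1.2364
    (4,6) via x @ 1.4804
    (3,6) via x @ 2.5157
    (2,6) via x @ 3.5510
    (1,6) via x @ 4.5863
    (1,7) via y @ 5.1001  # hit
  → r_5 = 5.1001

ranges = [0.5901, 0.6400, 0.3313, 0.3695, 5.1001]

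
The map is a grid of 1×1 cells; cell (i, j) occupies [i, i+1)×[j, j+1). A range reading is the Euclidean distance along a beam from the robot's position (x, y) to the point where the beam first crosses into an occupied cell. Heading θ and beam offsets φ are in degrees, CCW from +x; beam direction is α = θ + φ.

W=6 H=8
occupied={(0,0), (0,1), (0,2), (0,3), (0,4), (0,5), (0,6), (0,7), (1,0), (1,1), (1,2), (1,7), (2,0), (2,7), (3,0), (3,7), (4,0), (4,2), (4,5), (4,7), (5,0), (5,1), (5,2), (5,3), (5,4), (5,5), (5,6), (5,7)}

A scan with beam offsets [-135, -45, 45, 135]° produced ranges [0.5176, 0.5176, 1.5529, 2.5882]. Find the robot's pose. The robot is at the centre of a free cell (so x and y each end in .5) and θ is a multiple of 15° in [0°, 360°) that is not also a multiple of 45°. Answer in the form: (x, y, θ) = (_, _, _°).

The pose lattice has 20·16 = 320 candidates. Test each by forward raycasting.
  (1.5, 3.5, 255°): beam 1 = 1.0000 ≠ 0.5176 ✗
  (1.5, 6.5, 30°): beam 1 = 1.9319 ≠ 0.5176 ✗
  (3.5, 5.5, 165°): beam 1 = 0.5774 ≠ 0.5176 ✗
  (2.5, 6.5, 300°): beam 1 = 1.5529 ≠ 0.5176 ✗
  (1.5, 4.5, 300°): beam 2 = 1.5529 ≠ 0.5176 ✗
  …
  (4.5, 3.5, 60°): r_1=0.5176, r_2=0.5176, r_3=1.5529, r_4=2.5882 — all match ✓
Unique over the lattice → pose = (4.5, 3.5, 60°).

(x, y, θ) = (4.5, 3.5, 60°)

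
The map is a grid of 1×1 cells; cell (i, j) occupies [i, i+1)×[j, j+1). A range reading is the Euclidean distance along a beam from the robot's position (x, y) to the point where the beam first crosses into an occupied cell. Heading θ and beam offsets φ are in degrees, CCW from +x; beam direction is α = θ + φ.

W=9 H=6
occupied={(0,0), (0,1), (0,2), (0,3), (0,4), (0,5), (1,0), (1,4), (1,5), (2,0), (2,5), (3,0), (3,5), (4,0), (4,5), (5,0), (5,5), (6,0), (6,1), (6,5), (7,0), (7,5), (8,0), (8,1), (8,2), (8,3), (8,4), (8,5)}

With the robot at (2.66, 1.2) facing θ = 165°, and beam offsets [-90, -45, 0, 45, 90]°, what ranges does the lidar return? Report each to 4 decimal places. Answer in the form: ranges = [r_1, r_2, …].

ranges = [3.9340, 3.2332, 1.7186, 0.4000, 0.2071]

beam 1: φ=-90°, α=75°
  cosα=0.2588 sinα=0.9659 | (2,1) | tMaxX 1.3137 tMaxY 0.8282 | tΔX 3.8637 tΔY 1.0353
    t=0.8282 [y] (2,2)
    t=1.3137 [x] (3,2)
    t=1.8635 [y] (3,3)
    t=2.8988 [y] (3,4)
    t=3.9340 [y] (3,5) — stop
  → r_1 = 3.9340
beam 2: φ=-45°, α=120°
  cosα=-0.5000 sinα=0.8660 | (2,1) | tMaxX 1.3200 tMaxY 0.9238 | tΔX 2.0000 tΔY 1.1547
    t=0.9238 [y] (2,2)
    t=1.3200 [x] (1,2)
    t=2.0785 [y] (1,3)
    t=3.2332 [y] (1,4) — stop
  → r_2 = 3.2332
beam 3: φ=0°, α=165°
  cosα=-0.9659 sinα=0.2588 | (2,1) | tMaxX 0.6833 tMaxY 3.0910 | tΔX 1.0353 tΔY 3.8637
    t=0.6833 [x] (1,1)
    t=1.7186 [x] (0,1) — stop
  → r_3 = 1.7186
beam 4: φ=45°, α=210°
  cosα=-0.8660 sinα=-0.5000 | (2,1) | tMaxX 0.7621 tMaxY 0.4000 | tΔX 1.1547 tΔY 2.0000
    t=0.4000 [y] (2,0) — stop
  → r_4 = 0.4000
beam 5: φ=90°, α=255°
  cosα=-0.2588 sinα=-0.9659 | (2,1) | tMaxX 2.5500 tMaxY 0.2071 | tΔX 3.8637 tΔY 1.0353
    t=0.2071 [y] (2,0) — stop
  → r_5 = 0.2071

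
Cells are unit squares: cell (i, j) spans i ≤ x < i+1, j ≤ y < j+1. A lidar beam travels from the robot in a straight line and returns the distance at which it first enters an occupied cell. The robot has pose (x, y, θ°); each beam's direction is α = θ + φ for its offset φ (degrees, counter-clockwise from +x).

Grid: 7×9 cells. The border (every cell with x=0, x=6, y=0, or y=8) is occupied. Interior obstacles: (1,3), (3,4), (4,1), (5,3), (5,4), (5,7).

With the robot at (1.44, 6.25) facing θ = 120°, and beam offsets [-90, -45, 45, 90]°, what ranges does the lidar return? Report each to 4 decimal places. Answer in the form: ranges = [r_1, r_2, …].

ranges = [3.5000, 1.8117, 0.4555, 0.5081]

beam 1: φ=-90°, α=30°
  direction (0.8660, 0.5000); cell (1,6); t to first gridline: x 0.6466, y 1.5000 (then +1.1547 / +2.0000)
    (2,6) via x @ 0.6466
    (2,7) via y @ 1.5000
    (3,7) via x @ 1.8013
    (4,7) via x @ 2.9560
    (4,8) via y @ 3.5000  # hit
  → r_1 = 3.5000
beam 2: φ=-45°, α=75°
  direction (0.2588, 0.9659); cell (1,6); t to first gridline: x 2.1637, y 0.7765 (then +3.8637 / +1.0353)
    (1,7) via y @ 0.7765
    (1,8) via y @ 1.8117  # hit
  → r_2 = 1.8117
beam 3: φ=45°, α=165°
  direction (-0.9659, 0.2588); cell (1,6); t to first gridline: x 0.4555, y 2.8978 (then +1.0353 / +3.8637)
    (0,6) via x @ 0.4555  # hit
  → r_3 = 0.4555
beam 4: φ=90°, α=210°
  direction (-0.8660, -0.5000); cell (1,6); t to first gridline: x 0.5081, y 0.5000 (then +1.1547 / +2.0000)
    (1,5) via y @ 0.5000
    (0,5) via x @ 0.5081  # hit
  → r_4 = 0.5081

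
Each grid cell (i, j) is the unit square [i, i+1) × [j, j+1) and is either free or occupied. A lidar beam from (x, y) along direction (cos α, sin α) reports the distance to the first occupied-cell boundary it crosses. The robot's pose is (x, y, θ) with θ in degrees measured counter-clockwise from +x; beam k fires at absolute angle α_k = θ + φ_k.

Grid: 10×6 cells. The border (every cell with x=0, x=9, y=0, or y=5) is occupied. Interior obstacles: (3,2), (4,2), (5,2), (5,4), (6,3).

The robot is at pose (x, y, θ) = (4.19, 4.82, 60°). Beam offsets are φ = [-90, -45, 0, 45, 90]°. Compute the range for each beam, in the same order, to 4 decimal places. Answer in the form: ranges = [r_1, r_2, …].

beam 1: φ=-90°, α=330°
  dir = (cos 330°, sin 330°) = (0.8660, -0.5000); from cell (4,4)
  next x-line at t=0.9353, next y-line at t=1.6400; Δt_x=1.1547, Δt_y=2.0000
    x: enter (5,4) at t=0.9353 ← occupied
  → r_1 = 0.9353
beam 2: φ=-45°, α=15°
  dir = (cos 15°, sin 15°) = (0.9659, 0.2588); from cell (4,4)
  next x-line at t=0.8386, next y-line at t=0.6955; Δt_x=1.0353, Δt_y=3.8637
    y: enter (4,5) at t=0.6955 ← occupied
  → r_2 = 0.6955
beam 3: φ=0°, α=60°
  dir = (cos 60°, sin 60°) = (0.5000, 0.8660); from cell (4,4)
  next x-line at t=1.6200, next y-line at t=0.2078; Δt_x=2.0000, Δt_y=1.1547
    y: enter (4,5) at t=0.2078 ← occupied
  → r_3 = 0.2078
beam 4: φ=45°, α=105°
  dir = (cos 105°, sin 105°) = (-0.2588, 0.9659); from cell (4,4)
  next x-line at t=0.7341, next y-line at t=0.1863; Δt_x=3.8637, Δt_y=1.0353
    y: enter (4,5) at t=0.1863 ← occupied
  → r_4 = 0.1863
beam 5: φ=90°, α=150°
  dir = (cos 150°, sin 150°) = (-0.8660, 0.5000); from cell (4,4)
  next x-line at t=0.2194, next y-line at t=0.3600; Δt_x=1.1547, Δt_y=2.0000
    x: enter (3,4) at t=0.2194
    y: enter (3,5) at t=0.3600 ← occupied
  → r_5 = 0.3600

ranges = [0.9353, 0.6955, 0.2078, 0.1863, 0.3600]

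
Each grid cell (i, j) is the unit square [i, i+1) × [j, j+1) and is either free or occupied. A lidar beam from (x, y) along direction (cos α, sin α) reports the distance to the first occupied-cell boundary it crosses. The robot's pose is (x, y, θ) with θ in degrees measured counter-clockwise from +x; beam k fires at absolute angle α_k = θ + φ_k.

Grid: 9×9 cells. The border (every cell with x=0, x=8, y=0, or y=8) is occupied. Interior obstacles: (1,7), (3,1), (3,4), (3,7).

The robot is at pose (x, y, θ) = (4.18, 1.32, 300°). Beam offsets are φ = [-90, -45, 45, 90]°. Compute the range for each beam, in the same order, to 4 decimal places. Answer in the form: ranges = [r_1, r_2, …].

beam 1: φ=-90°, α=210°
  direction (-0.8660, -0.5000); cell (4,1); t to first gridline: x 0.2078, y 0.6400 (then +1.1547 / +2.0000)
    (3,1) via x @ 0.2078  # hit
  → r_1 = 0.2078
beam 2: φ=-45°, α=255°
  direction (-0.2588, -0.9659); cell (4,1); t to first gridline: x 0.6955, y 0.3313 (then +3.8637 / +1.0353)
    (4,0) via y @ 0.3313  # hit
  → r_2 = 0.3313
beam 3: φ=45°, α=345°
  direction (0.9659, -0.2588); cell (4,1); t to first gridline: x 0.8489, y 1.2364 (then +1.0353 / +3.8637)
    (5,1) via x @ 0.8489
    (5,0) via y @ 1.2364  # hit
  → r_3 = 1.2364
beam 4: φ=90°, α=30°
  direction (0.8660, 0.5000); cell (4,1); t to first gridline: x 0.9469, y 1.3600 (then +1.1547 / +2.0000)
    (5,1) via x @ 0.9469
    (5,2) via y @ 1.3600
    (6,2) via x @ 2.1016
    (7,2) via x @ 3.2563
    (7,3) via y @ 3.3600
    (8,3) via x @ 4.4110  # hit
  → r_4 = 4.4110

ranges = [0.2078, 0.3313, 1.2364, 4.4110]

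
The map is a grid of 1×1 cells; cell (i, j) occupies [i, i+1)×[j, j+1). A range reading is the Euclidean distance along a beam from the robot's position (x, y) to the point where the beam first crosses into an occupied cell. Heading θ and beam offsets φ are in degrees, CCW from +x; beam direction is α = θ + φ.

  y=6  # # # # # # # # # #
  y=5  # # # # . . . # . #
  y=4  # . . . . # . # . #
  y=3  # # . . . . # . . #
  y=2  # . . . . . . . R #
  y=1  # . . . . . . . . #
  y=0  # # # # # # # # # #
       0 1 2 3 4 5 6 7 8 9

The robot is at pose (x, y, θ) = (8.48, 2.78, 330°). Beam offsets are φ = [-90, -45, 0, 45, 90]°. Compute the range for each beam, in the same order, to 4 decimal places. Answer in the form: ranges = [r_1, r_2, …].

beam 1: φ=-90°, α=240°
  cosα=-0.5000 sinα=-0.8660 | (8,2) | tMaxX 0.9600 tMaxY 0.9007 | tΔX 2.0000 tΔY 1.1547
    t=0.9007 [y] (8,1)
    t=0.9600 [x] (7,1)
    t=2.0554 [y] (7,0) — stop
  → r_1 = 2.0554
beam 2: φ=-45°, α=285°
  cosα=0.2588 sinα=-0.9659 | (8,2) | tMaxX 2.0091 tMaxY 0.8075 | tΔX 3.8637 tΔY 1.0353
    t=0.8075 [y] (8,1)
    t=1.8428 [y] (8,0) — stop
  → r_2 = 1.8428
beam 3: φ=0°, α=330°
  cosα=0.8660 sinα=-0.5000 | (8,2) | tMaxX 0.6004 tMaxY 1.5600 | tΔX 1.1547 tΔY 2.0000
    t=0.6004 [x] (9,2) — stop
  → r_3 = 0.6004
beam 4: φ=45°, α=15°
  cosα=0.9659 sinα=0.2588 | (8,2) | tMaxX 0.5383 tMaxY 0.8500 | tΔX 1.0353 tΔY 3.8637
    t=0.5383 [x] (9,2) — stop
  → r_4 = 0.5383
beam 5: φ=90°, α=60°
  cosα=0.5000 sinα=0.8660 | (8,2) | tMaxX 1.0400 tMaxY 0.2540 | tΔX 2.0000 tΔY 1.1547
    t=0.2540 [y] (8,3)
    t=1.0400 [x] (9,3) — stop
  → r_5 = 1.0400

ranges = [2.0554, 1.8428, 0.6004, 0.5383, 1.0400]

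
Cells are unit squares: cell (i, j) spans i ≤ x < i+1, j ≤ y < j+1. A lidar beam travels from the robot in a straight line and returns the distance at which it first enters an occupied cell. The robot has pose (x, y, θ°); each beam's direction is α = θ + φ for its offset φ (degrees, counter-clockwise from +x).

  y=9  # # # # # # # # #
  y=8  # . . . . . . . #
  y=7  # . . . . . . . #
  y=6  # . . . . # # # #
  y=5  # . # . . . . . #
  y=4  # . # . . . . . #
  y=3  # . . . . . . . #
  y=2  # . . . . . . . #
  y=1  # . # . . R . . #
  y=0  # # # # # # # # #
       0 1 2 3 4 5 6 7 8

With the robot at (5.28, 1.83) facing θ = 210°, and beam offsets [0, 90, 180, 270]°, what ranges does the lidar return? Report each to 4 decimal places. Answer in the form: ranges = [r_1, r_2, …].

ranges = [1.6600, 0.9584, 3.1408, 4.5600]

beam 1: φ=0°, α=210°
  dir = (cos 210°, sin 210°) = (-0.8660, -0.5000); from cell (5,1)
  next x-line at t=0.3233, next y-line at t=1.6600; Δt_x=1.1547, Δt_y=2.0000
    x: enter (4,1) at t=0.3233
    x: enter (3,1) at t=1.4780
    y: enter (3,0) at t=1.6600 ← occupied
  → r_1 = 1.6600
beam 2: φ=90°, α=300°
  dir = (cos 300°, sin 300°) = (0.5000, -0.8660); from cell (5,1)
  next x-line at t=1.4400, next y-line at t=0.9584; Δt_x=2.0000, Δt_y=1.1547
    y: enter (5,0) at t=0.9584 ← occupied
  → r_2 = 0.9584
beam 3: φ=180°, α=30°
  dir = (cos 30°, sin 30°) = (0.8660, 0.5000); from cell (5,1)
  next x-line at t=0.8314, next y-line at t=0.3400; Δt_x=1.1547, Δt_y=2.0000
    y: enter (5,2) at t=0.3400
    x: enter (6,2) at t=0.8314
    x: enter (7,2) at t=1.9861
    y: enter (7,3) at t=2.3400
    x: enter (8,3) at t=3.1408 ← occupied
  → r_3 = 3.1408
beam 4: φ=270°, α=120°
  dir = (cos 120°, sin 120°) = (-0.5000, 0.8660); from cell (5,1)
  next x-line at t=0.5600, next y-line at t=0.1963; Δt_x=2.0000, Δt_y=1.1547
    y: enter (5,2) at t=0.1963
    x: enter (4,2) at t=0.5600
    y: enter (4,3) at t=1.3510
    y: enter (4,4) at t=2.5057
    x: enter (3,4) at t=2.5600
    y: enter (3,5) at t=3.6604
    x: enter (2,5) at t=4.5600 ← occupied
  → r_4 = 4.5600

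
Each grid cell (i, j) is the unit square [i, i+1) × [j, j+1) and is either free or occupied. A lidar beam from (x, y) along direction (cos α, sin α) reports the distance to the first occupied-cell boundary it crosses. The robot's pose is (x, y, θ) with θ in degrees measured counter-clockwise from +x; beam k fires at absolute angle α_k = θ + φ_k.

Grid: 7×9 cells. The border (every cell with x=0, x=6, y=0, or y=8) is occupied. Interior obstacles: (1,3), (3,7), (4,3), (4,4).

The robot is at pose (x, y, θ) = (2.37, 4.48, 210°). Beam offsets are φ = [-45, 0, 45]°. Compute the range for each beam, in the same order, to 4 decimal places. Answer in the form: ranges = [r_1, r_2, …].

beam 1: φ=-45°, α=165°
  dir = (cos 165°, sin 165°) = (-0.9659, 0.2588); from cell (2,4)
  next x-line at t=0.3831, next y-line at t=2.0091; Δt_x=1.0353, Δt_y=3.8637
    x: enter (1,4) at t=0.3831
    x: enter (0,4) at t=1.4183 ← occupied
  → r_1 = 1.4183
beam 2: φ=0°, α=210°
  dir = (cos 210°, sin 210°) = (-0.8660, -0.5000); from cell (2,4)
  next x-line at t=0.4272, next y-line at t=0.9600; Δt_x=1.1547, Δt_y=2.0000
    x: enter (1,4) at t=0.4272
    y: enter (1,3) at t=0.9600 ← occupied
  → r_2 = 0.9600
beam 3: φ=45°, α=255°
  dir = (cos 255°, sin 255°) = (-0.2588, -0.9659); from cell (2,4)
  next x-line at t=1.4296, next y-line at t=0.4969; Δt_x=3.8637, Δt_y=1.0353
    y: enter (2,3) at t=0.4969
    x: enter (1,3) at t=1.4296 ← occupied
  → r_3 = 1.4296

ranges = [1.4183, 0.9600, 1.4296]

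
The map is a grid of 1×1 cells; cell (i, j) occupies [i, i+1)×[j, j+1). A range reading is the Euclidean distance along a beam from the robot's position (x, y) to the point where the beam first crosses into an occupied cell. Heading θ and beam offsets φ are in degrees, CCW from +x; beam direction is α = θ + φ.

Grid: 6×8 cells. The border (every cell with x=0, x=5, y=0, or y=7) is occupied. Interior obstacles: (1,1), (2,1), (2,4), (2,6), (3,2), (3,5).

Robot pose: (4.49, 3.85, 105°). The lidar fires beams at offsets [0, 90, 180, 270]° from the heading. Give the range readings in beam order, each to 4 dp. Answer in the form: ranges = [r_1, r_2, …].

beam 1: φ=0°, α=105°
  dir = (cos 105°, sin 105°) = (-0.2588, 0.9659); from cell (4,3)
  next x-line at t=1.8932, next y-line at t=0.1553; Δt_x=3.8637, Δt_y=1.0353
    y: enter (4,4) at t=0.1553
    y: enter (4,5) at t=1.1906
    x: enter (3,5) at t=1.8932 ← occupied
  → r_1 = 1.8932
beam 2: φ=90°, α=195°
  dir = (cos 195°, sin 195°) = (-0.9659, -0.2588); from cell (4,3)
  next x-line at t=0.5073, next y-line at t=3.2841; Δt_x=1.0353, Δt_y=3.8637
    x: enter (3,3) at t=0.5073
    x: enter (2,3) at t=1.5426
    x: enter (1,3) at t=2.5778
    y: enter (1,2) at t=3.2841
    x: enter (0,2) at t=3.6131 ← occupied
  → r_2 = 3.6131
beam 3: φ=180°, α=285°
  dir = (cos 285°, sin 285°) = (0.2588, -0.9659); from cell (4,3)
  next x-line at t=1.9705, next y-line at t=0.8800; Δt_x=3.8637, Δt_y=1.0353
    y: enter (4,2) at t=0.8800
    y: enter (4,1) at t=1.9153
    x: enter (5,1) at t=1.9705 ← occupied
  → r_3 = 1.9705
beam 4: φ=270°, α=15°
  dir = (cos 15°, sin 15°) = (0.9659, 0.2588); from cell (4,3)
  next x-line at t=0.5280, next y-line at t=0.5796; Δt_x=1.0353, Δt_y=3.8637
    x: enter (5,3) at t=0.5280 ← occupied
  → r_4 = 0.5280

ranges = [1.8932, 3.6131, 1.9705, 0.5280]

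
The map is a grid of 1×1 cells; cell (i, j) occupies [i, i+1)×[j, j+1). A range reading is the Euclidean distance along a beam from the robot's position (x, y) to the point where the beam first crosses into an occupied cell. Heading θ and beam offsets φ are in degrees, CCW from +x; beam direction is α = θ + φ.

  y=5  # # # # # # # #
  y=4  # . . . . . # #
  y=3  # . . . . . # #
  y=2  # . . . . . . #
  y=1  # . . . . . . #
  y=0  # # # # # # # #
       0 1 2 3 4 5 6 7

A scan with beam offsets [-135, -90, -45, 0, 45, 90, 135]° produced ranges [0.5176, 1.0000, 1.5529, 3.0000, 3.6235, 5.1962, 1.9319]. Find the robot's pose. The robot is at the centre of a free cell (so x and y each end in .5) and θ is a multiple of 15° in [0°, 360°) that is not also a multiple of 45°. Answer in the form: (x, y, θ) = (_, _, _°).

Enumerate (i+0.5, j+0.5, θ) over the 22 free cells and 16 admissible headings. For each, cast all 7 beams and compare to the given ranges.
  (1.5, 2.5, 150°): beam 1 = 4.6587 ≠ 0.5176 ✗
  (5.5, 1.5, 150°): beam 1 = 1.5529 ≠ 0.5176 ✗
  (5.5, 3.5, 345°): beam 1 = 5.0000 ≠ 0.5176 ✗
  (1.5, 2.5, 75°): beam 1 = 1.7321 ≠ 0.5176 ✗
  …
  (2.5, 4.5, 240°): r_1=0.5176, r_2=1.0000, r_3=1.5529, r_4=3.0000, r_5=3.6235, r_6=5.1962, r_7=1.9319 — all match ✓
Unique over the lattice → pose = (2.5, 4.5, 240°).

(x, y, θ) = (2.5, 4.5, 240°)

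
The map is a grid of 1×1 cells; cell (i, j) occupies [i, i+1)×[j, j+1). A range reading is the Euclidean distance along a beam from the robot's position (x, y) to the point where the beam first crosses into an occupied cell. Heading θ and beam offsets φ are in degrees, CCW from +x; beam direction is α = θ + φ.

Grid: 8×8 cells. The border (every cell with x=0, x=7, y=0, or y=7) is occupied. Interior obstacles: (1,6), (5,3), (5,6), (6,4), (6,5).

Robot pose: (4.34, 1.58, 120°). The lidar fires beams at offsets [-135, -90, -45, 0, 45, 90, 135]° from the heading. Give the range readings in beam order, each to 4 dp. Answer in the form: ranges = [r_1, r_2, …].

beam 1: φ=-135°, α=345°
  direction (0.9659, -0.2588); cell (4,1); t to first gridline: x 0.6833, y 2.2409 (then +1.0353 / +3.8637)
    (5,1) via x @ 0.6833
    (6,1) via x @ 1.7186
    (6,0) via y @ 2.2409  # hit
  → r_1 = 2.2409
beam 2: φ=-90°, α=30°
  direction (0.8660, 0.5000); cell (4,1); t to first gridline: x 0.7621, y 0.8400 (then +1.1547 / +2.0000)
    (5,1) via x @ 0.7621
    (5,2) via y @ 0.8400
    (6,2) via x @ 1.9168
    (6,3) via y @ 2.8400
    (7,3) via x @ 3.0715  # hit
  → r_2 = 3.0715
beam 3: φ=-45°, α=75°
  direction (0.2588, 0.9659); cell (4,1); t to first gridline: x 2.5500, y 0.4348 (then +3.8637 / +1.0353)
    (4,2) via y @ 0.4348
    (4,3) via y @ 1.4701
    (4,4) via y @ 2.5054
    (5,4) via x @ 2.5500
    (5,5) via y @ 3.5406
    (5,6) via y @ 4.5759  # hit
  → r_3 = 4.5759
beam 4: φ=0°, α=120°
  direction (-0.5000, 0.8660); cell (4,1); t to first gridline: x 0.6800, y 0.4850 (then +2.0000 / +1.1547)
    (4,2) via y @ 0.4850
    (3,2) via x @ 0.6800
    (3,3) via y @ 1.6397
    (2,3) via x @ 2.6800
    (2,4) via y @ 2.7944
    (2,5) via y @ 3.9491
    (1,5) via x @ 4.6800
    (1,6) via y @ 5.1038  # hit
  → r_4 = 5.1038
beam 5: φ=45°, α=165°
  direction (-0.9659, 0.2588); cell (4,1); t to first gridline: x 0.3520, y 1.6228 (then +1.0353 / +3.8637)
    (3,1) via x @ 0.3520
    (2,1) via x @ 1.3873
    (2,2) via y @ 1.6228
    (1,2) via x @ 2.4225
    (0,2) via x @ 3.4578  # hit
  → r_5 = 3.4578
beam 6: φ=90°, α=210°
  direction (-0.8660, -0.5000); cell (4,1); t to first gridline: x 0.3926, y 1.1600 (then +1.1547 / +2.0000)
    (3,1) via x @ 0.3926
    (3,0) via y @ 1.1600  # hit
  → r_6 = 1.1600
beam 7: φ=135°, α=255°
  direction (-0.2588, -0.9659); cell (4,1); t to first gridline: x 1.3137, y 0.6005 (then +3.8637 / +1.0353)
    (4,0) via y @ 0.6005  # hit
  → r_7 = 0.6005

ranges = [2.2409, 3.0715, 4.5759, 5.1038, 3.4578, 1.1600, 0.6005]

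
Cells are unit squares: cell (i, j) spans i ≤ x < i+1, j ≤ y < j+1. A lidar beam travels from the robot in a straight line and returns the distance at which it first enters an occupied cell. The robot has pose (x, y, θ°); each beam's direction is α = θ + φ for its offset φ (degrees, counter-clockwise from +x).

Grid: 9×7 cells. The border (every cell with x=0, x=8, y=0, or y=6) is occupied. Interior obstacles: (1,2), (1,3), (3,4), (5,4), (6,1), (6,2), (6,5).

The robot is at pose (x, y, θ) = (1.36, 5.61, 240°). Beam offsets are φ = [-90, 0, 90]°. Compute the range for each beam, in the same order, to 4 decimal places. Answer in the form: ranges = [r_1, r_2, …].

beam 1: φ=-90°, α=150°
  d=(-0.8660,0.5000)  start (1,5)  tX=0.4157 tY=0.7800  stride 1/|dx|=1.1547 1/|dy|=2.0000
    cross x-line → (0,5), t=0.4157 (wall)
  → r_1 = 0.4157
beam 2: φ=0°, α=240°
  d=(-0.5000,-0.8660)  start (1,5)  tX=0.7200 tY=0.7044  stride 1/|dx|=2.0000 1/|dy|=1.1547
    cross y-line → (1,4), t=0.7044
    cross x-line → (0,4), t=0.7200 (wall)
  → r_2 = 0.7200
beam 3: φ=90°, α=330°
  d=(0.8660,-0.5000)  start (1,5)  tX=0.7390 tY=1.2200  stride 1/|dx|=1.1547 1/|dy|=2.0000
    cross x-line → (2,5), t=0.7390
    cross y-line → (2,4), t=1.2200
    cross x-line → (3,4), t=1.8937 (wall)
  → r_3 = 1.8937

ranges = [0.4157, 0.7200, 1.8937]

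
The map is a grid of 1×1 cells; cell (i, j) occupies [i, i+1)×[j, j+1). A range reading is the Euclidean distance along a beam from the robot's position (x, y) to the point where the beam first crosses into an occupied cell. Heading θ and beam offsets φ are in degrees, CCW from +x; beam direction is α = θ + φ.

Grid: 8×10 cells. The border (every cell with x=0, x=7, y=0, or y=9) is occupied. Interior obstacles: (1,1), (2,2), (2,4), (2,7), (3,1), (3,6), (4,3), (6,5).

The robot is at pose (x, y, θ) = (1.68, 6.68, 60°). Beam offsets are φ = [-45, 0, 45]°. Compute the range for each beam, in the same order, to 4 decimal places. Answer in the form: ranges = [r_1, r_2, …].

beam 1: φ=-45°, α=15°
  cosα=0.9659 sinα=0.2588 | (1,6) | tMaxX 0.3313 tMaxY 1.2364 | tΔX 1.0353 tΔY 3.8637
    t=0.3313 [x] (2,6)
    t=1.2364 [y] (2,7) — stop
  → r_1 = 1.2364
beam 2: φ=0°, α=60°
  cosα=0.5000 sinα=0.8660 | (1,6) | tMaxX 0.6400 tMaxY 0.3695 | tΔX 2.0000 tΔY 1.1547
    t=0.3695 [y] (1,7)
    t=0.6400 [x] (2,7) — stop
  → r_2 = 0.6400
beam 3: φ=45°, α=105°
  cosα=-0.2588 sinα=0.9659 | (1,6) | tMaxX 2.6273 tMaxY 0.3313 | tΔX 3.8637 tΔY 1.0353
    t=0.3313 [y] (1,7)
    t=1.3666 [y] (1,8)
    t=2.4018 [y] (1,9) — stop
  → r_3 = 2.4018

ranges = [1.2364, 0.6400, 2.4018]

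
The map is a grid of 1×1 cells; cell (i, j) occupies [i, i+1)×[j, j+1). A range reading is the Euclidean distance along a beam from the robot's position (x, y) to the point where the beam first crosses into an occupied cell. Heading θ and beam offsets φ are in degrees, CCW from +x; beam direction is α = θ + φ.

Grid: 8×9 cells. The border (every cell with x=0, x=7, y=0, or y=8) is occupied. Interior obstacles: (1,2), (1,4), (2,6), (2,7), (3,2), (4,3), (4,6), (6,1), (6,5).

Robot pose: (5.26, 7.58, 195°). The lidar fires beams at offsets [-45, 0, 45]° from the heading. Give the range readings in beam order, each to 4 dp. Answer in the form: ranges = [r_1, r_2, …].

ranges = [0.8400, 2.3397, 0.6697]

beam 1: φ=-45°, α=150°
  cosα=-0.8660 sinα=0.5000 | (5,7) | tMaxX 0.3002 tMaxY 0.8400 | tΔX 1.1547 tΔY 2.0000
    t=0.3002 [x] (4,7)
    t=0.8400 [y] (4,8) — stop
  → r_1 = 0.8400
beam 2: φ=0°, α=195°
  cosα=-0.9659 sinα=-0.2588 | (5,7) | tMaxX 0.2692 tMaxY 2.2409 | tΔX 1.0353 tΔY 3.8637
    t=0.2692 [x] (4,7)
    t=1.3044 [x] (3,7)
    t=2.2409 [y] (3,6)
    t=2.3397 [x] (2,6) — stop
  → r_2 = 2.3397
beam 3: φ=45°, α=240°
  cosα=-0.5000 sinα=-0.8660 | (5,7) | tMaxX 0.5200 tMaxY 0.6697 | tΔX 2.0000 tΔY 1.1547
    t=0.5200 [x] (4,7)
    t=0.6697 [y] (4,6) — stop
  → r_3 = 0.6697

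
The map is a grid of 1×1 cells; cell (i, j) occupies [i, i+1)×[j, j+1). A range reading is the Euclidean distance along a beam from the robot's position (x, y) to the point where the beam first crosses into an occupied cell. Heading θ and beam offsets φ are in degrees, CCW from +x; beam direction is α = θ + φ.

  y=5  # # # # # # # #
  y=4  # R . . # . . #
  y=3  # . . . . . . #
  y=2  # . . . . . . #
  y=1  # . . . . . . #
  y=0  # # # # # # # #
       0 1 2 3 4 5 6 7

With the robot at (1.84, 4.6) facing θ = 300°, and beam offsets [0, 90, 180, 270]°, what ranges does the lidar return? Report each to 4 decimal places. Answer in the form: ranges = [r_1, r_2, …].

ranges = [4.1569, 0.8000, 0.4619, 0.9699]

beam 1: φ=0°, α=300°
  dir = (cos 300°, sin 300°) = (0.5000, -0.8660); from cell (1,4)
  next x-line at t=0.3200, next y-line at t=0.6928; Δt_x=2.0000, Δt_y=1.1547
    x: enter (2,4) at t=0.3200
    y: enter (2,3) at t=0.6928
    y: enter (2,2) at t=1.8475
    x: enter (3,2) at t=2.3200
    y: enter (3,1) at t=3.0022
    y: enter (3,0) at t=4.1569 ← occupied
  → r_1 = 4.1569
beam 2: φ=90°, α=30°
  dir = (cos 30°, sin 30°) = (0.8660, 0.5000); from cell (1,4)
  next x-line at t=0.1848, next y-line at t=0.8000; Δt_x=1.1547, Δt_y=2.0000
    x: enter (2,4) at t=0.1848
    y: enter (2,5) at t=0.8000 ← occupied
  → r_2 = 0.8000
beam 3: φ=180°, α=120°
  dir = (cos 120°, sin 120°) = (-0.5000, 0.8660); from cell (1,4)
  next x-line at t=1.6800, next y-line at t=0.4619; Δt_x=2.0000, Δt_y=1.1547
    y: enter (1,5) at t=0.4619 ← occupied
  → r_3 = 0.4619
beam 4: φ=270°, α=210°
  dir = (cos 210°, sin 210°) = (-0.8660, -0.5000); from cell (1,4)
  next x-line at t=0.9699, next y-line at t=1.2000; Δt_x=1.1547, Δt_y=2.0000
    x: enter (0,4) at t=0.9699 ← occupied
  → r_4 = 0.9699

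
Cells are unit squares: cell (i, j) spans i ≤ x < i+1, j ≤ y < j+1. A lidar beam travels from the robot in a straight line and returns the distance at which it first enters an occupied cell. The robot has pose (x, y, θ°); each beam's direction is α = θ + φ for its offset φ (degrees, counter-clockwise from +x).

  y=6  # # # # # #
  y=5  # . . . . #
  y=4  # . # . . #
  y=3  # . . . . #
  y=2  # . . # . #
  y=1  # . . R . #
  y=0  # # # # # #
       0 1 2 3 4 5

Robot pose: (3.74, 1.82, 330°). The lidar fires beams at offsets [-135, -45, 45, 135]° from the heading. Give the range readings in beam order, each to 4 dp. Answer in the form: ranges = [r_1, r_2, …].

ranges = [2.8367, 0.8489, 1.3044, 0.1863]

beam 1: φ=-135°, α=195°
  dir = (cos 195°, sin 195°) = (-0.9659, -0.2588); from cell (3,1)
  next x-line at t=0.7661, next y-line at t=3.1682; Δt_x=1.0353, Δt_y=3.8637
    x: enter (2,1) at t=0.7661
    x: enter (1,1) at t=1.8014
    x: enter (0,1) at t=2.8367 ← occupied
  → r_1 = 2.8367
beam 2: φ=-45°, α=285°
  dir = (cos 285°, sin 285°) = (0.2588, -0.9659); from cell (3,1)
  next x-line at t=1.0046, next y-line at t=0.8489; Δt_x=3.8637, Δt_y=1.0353
    y: enter (3,0) at t=0.8489 ← occupied
  → r_2 = 0.8489
beam 3: φ=45°, α=15°
  dir = (cos 15°, sin 15°) = (0.9659, 0.2588); from cell (3,1)
  next x-line at t=0.2692, next y-line at t=0.6955; Δt_x=1.0353, Δt_y=3.8637
    x: enter (4,1) at t=0.2692
    y: enter (4,2) at t=0.6955
    x: enter (5,2) at t=1.3044 ← occupied
  → r_3 = 1.3044
beam 4: φ=135°, α=105°
  dir = (cos 105°, sin 105°) = (-0.2588, 0.9659); from cell (3,1)
  next x-line at t=2.8591, next y-line at t=0.1863; Δt_x=3.8637, Δt_y=1.0353
    y: enter (3,2) at t=0.1863 ← occupied
  → r_4 = 0.1863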